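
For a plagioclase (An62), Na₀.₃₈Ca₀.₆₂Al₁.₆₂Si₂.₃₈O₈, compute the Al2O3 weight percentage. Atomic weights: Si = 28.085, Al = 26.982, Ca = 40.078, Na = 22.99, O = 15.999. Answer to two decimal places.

30.35 wt%

Formula mass = 272.130 g/mol.
1.62 Al → 0.8100 mol Al2O3 per formula unit; M(Al2O3) = 101.961, so Al2O3 mass = 82.588 g.
82.588/272.130 × 100 = 30.35 wt%.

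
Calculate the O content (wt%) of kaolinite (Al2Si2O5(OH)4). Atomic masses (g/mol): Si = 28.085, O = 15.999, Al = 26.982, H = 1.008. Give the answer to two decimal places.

55.78 wt%

Molar mass of Al2Si2O5(OH)4: 2×26.982 + 2×28.085 + 9×15.999 + 4×1.008 = 258.157 g/mol.
Mass of O per formula unit: 9 × 15.999 = 143.991 g.
Weight fraction O = 143.991 / 258.157 = 0.5578.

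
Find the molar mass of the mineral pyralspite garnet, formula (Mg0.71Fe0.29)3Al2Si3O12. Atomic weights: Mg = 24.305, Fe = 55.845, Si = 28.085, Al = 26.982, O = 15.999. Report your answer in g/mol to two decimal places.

430.56 g/mol

The formula mass is the sum 2.13*24.305 + 0.87*55.845 + 2*26.982 + 3*28.085 + 12*15.999.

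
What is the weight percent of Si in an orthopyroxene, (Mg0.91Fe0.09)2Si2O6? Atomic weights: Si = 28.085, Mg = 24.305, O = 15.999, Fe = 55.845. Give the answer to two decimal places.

M((Mg0.91Fe0.09)2Si2O6) = 206.451 g/mol.
Si contributes 2 × 28.085 = 56.170 g per mole.
56.170/206.451 = 0.2721 → 27.21%.

27.21 mass %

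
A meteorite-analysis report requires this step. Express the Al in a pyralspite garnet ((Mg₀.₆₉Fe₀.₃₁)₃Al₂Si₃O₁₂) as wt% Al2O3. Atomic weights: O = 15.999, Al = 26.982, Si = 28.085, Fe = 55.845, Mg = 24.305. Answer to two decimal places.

Molar mass of (Mg₀.₆₉Fe₀.₃₁)₃Al₂Si₃O₁₂ = 2.07*24.305 + 0.93*55.845 + 2*26.982 + 3*28.085 + 12*15.999 = 432.454 g/mol.
Each formula unit contains 2 Al, equivalent to 2/2 = 1.0000 mol Al2O3.
M(Al2O3) = 2×26.982 + 3×15.999 = 101.961 g/mol.
Mass of Al2O3 per formula unit = 1.0000 × 101.961 = 101.961 g.
Al2O3 wt% = 101.961 / 432.454 × 100 = 23.58%.

23.58 wt%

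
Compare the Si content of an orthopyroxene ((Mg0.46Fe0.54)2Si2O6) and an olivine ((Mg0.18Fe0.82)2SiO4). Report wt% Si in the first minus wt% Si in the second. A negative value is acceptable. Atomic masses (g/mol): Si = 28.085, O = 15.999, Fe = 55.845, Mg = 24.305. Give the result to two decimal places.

M((Mg0.46Fe0.54)2Si2O6) = 234.837 g/mol, so wt% Si = 56.170/234.837 × 100 = 23.92%.
M((Mg0.18Fe0.82)2SiO4) = 192.417 g/mol, so wt% Si = 28.085/192.417 × 100 = 14.60%.
23.92 − 14.60 = 9.32 pp.

9.32 percentage points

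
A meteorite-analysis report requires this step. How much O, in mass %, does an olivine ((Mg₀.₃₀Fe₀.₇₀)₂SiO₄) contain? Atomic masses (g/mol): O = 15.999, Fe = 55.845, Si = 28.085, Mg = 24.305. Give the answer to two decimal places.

Molar mass of (Mg₀.₃₀Fe₀.₇₀)₂SiO₄: 0.60×24.305 + 1.40×55.845 + 1×28.085 + 4×15.999 = 184.847 g/mol.
Mass of O per formula unit: 4 × 15.999 = 63.996 g.
Weight fraction O = 63.996 / 184.847 = 0.3462.

34.62 mass %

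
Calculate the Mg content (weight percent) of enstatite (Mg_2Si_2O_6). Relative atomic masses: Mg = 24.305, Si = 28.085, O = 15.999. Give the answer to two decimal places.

24.21 weight percent

M(Mg_2Si_2O_6) = 200.774 g/mol.
Mg contributes 2 × 24.305 = 48.610 g per mole.
48.610/200.774 = 0.2421 → 24.21%.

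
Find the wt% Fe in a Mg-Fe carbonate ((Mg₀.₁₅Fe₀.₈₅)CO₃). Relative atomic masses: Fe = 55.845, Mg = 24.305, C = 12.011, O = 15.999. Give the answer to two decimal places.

42.72 weight percent

Formula mass = 0.15*24.305 + 0.85*55.845 + 1*12.011 + 3*15.999 = 111.122 g/mol, of which 47.468 g is Fe.
So Fe makes up 47.468/111.122 = 0.4272 of the mass, i.e. 42.72%.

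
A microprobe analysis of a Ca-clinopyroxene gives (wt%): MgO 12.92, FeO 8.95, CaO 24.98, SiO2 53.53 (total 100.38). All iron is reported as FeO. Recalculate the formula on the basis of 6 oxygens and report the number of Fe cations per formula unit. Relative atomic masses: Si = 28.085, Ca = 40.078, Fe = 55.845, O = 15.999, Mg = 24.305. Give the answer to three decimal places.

0.280 Fe apfu

12.92 wt% MgO ÷ 40.304 g/mol = 0.32056 mol, giving 0.32056 Mg and 0.32056 O.
8.95 wt% FeO ÷ 71.844 g/mol = 0.12458 mol, giving 0.12458 Fe and 0.12458 O.
24.98 wt% CaO ÷ 56.077 g/mol = 0.44546 mol, giving 0.44546 Ca and 0.44546 O.
53.53 wt% SiO2 ÷ 60.083 g/mol = 0.89093 mol, giving 0.89093 Si and 1.78186 O.
Oxygen sums to 2.67246; scaling by 6/2.67246 = 2.24512 puts the formula on 6 O.
Fe: 0.12458 × 2.24512 = 0.280 atoms per formula unit.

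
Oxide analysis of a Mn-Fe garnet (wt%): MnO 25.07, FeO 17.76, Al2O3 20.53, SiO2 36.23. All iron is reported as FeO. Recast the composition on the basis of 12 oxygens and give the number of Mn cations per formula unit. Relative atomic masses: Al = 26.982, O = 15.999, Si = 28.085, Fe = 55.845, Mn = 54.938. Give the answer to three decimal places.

MnO: 25.07/70.937 = 0.35341 mol → 0.35341 mol Mn, 0.35341 mol O.
FeO: 17.76/71.844 = 0.24720 mol → 0.24720 mol Fe, 0.24720 mol O.
Al2O3: 20.53/101.961 = 0.20135 mol → 0.40270 mol Al, 0.60405 mol O.
SiO2: 36.23/60.083 = 0.60300 mol → 0.60300 mol Si, 1.20600 mol O.
Total oxygen = 2.41066 mol. Normalization factor = 12/2.41066 = 4.97789.
Mn per 12 O = 0.35341 × 4.97789 = 1.759.

1.759 Mn apfu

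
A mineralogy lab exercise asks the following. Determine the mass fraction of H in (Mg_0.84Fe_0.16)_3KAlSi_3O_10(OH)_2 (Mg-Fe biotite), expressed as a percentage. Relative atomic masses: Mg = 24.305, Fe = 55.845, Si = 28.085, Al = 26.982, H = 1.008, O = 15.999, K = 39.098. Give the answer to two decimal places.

Formula mass = 2.52*24.305 + 0.48*55.845 + 1*39.098 + 1*26.982 + 3*28.085 + 12*15.999 + 2*1.008 = 432.393 g/mol, of which 2.016 g is H.
So H makes up 2.016/432.393 = 0.0047 of the mass, i.e. 0.47%.

0.47 mass %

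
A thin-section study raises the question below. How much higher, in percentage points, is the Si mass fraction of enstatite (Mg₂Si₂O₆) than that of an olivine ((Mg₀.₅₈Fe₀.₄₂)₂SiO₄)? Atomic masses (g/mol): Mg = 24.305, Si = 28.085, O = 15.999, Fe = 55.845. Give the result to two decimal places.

11.18 percentage points

First mineral: 56.170 g Si in 200.774 g formula = 27.98 wt% Si.
Second mineral: 28.085 g Si in 167.185 g formula = 16.80 wt% Si.
27.98% − 16.80% gives a difference of 11.18 percentage points.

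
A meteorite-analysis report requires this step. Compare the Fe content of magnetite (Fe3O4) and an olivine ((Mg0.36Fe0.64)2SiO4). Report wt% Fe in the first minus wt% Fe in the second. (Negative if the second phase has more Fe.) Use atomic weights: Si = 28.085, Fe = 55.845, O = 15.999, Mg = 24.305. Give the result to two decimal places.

First mineral: 167.535 g Fe in 231.531 g formula = 72.36 wt% Fe.
Second mineral: 71.482 g Fe in 181.062 g formula = 39.48 wt% Fe.
72.36% − 39.48% gives a difference of 32.88 percentage points.

32.88 percentage points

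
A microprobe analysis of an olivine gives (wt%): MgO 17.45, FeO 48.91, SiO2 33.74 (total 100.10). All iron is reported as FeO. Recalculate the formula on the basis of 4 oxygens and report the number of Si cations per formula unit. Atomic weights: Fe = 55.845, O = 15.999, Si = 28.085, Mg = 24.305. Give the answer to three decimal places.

MgO: 17.45/40.304 = 0.43296 mol → 0.43296 mol Mg, 0.43296 mol O.
FeO: 48.91/71.844 = 0.68078 mol → 0.68078 mol Fe, 0.68078 mol O.
SiO2: 33.74/60.083 = 0.56156 mol → 0.56156 mol Si, 1.12312 mol O.
Total oxygen = 2.23686 mol. Normalization factor = 4/2.23686 = 1.78822.
Si per 4 O = 0.56156 × 1.78822 = 1.004.

1.004 Si apfu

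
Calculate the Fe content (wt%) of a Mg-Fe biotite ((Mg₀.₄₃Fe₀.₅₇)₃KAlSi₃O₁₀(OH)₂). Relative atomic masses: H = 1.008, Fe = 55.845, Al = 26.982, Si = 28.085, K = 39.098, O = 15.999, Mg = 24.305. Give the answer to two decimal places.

M((Mg₀.₄₃Fe₀.₅₇)₃KAlSi₃O₁₀(OH)₂) = 471.187 g/mol.
Fe contributes 1.71 × 55.845 = 95.495 g per mole.
95.495/471.187 = 0.2027 → 20.27%.

20.27 wt%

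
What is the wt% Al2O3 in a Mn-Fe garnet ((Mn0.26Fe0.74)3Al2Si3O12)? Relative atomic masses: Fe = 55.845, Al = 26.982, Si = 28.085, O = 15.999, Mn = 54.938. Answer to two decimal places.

M((Mn0.26Fe0.74)3Al2Si3O12) = 497.035 g/mol; M(Al2O3) = 101.961 g/mol.
Moles Al2O3 per formula unit = 2 Al ÷ 2 = 1.0000.
Al2O3 fraction = (1.0000 × 101.961) / 497.035 = 101.961/497.035 = 0.2051.

20.51 wt%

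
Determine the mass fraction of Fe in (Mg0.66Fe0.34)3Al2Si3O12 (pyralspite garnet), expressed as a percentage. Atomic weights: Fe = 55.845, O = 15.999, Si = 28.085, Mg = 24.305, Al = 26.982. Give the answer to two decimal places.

M((Mg0.66Fe0.34)3Al2Si3O12) = 435.293 g/mol.
Fe contributes 1.02 × 55.845 = 56.962 g per mole.
56.962/435.293 = 0.1309 → 13.09%.

13.09 wt%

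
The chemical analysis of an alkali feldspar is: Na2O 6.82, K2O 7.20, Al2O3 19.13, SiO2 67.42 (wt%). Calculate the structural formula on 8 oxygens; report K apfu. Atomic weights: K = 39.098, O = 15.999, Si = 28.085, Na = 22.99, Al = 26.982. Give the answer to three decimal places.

0.409 K apfu

Na2O (M=61.979): mol = 0.11004; Na = 0.22008, O = 0.11004.
K2O (M=94.195): mol = 0.07644; K = 0.15288, O = 0.07644.
Al2O3 (M=101.961): mol = 0.18762; Al = 0.37524, O = 0.56286.
SiO2 (M=60.083): mol = 1.12211; Si = 1.12211, O = 2.24422.
ΣO = 2.99356; factor = 8/ΣO = 2.67240.
K apfu = 0.15288 × 2.67240 = 0.409.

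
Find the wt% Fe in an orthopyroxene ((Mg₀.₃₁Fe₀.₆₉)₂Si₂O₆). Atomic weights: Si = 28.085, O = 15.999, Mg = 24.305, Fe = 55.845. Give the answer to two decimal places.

31.55 wt%

Formula mass = 0.62*24.305 + 1.38*55.845 + 2*28.085 + 6*15.999 = 244.299 g/mol, of which 77.066 g is Fe.
So Fe makes up 77.066/244.299 = 0.3155 of the mass, i.e. 31.55%.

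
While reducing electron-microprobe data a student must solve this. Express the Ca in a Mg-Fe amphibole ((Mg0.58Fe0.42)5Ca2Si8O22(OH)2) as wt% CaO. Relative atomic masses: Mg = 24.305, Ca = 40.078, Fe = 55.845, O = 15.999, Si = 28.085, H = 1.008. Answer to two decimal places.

Formula mass = 878.587 g/mol.
2 Ca → 2.0000 mol CaO per formula unit; M(CaO) = 56.077, so CaO mass = 112.154 g.
112.154/878.587 × 100 = 12.77 wt%.

12.77 wt%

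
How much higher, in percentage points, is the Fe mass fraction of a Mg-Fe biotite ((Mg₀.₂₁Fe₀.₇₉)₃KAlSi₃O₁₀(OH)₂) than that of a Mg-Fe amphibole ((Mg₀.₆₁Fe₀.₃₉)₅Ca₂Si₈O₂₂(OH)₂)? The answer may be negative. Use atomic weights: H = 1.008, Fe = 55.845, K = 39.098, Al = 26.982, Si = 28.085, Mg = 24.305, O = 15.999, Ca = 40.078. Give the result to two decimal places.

14.44 percentage points

M((Mg₀.₂₁Fe₀.₇₉)₃KAlSi₃O₁₀(OH)₂) = 492.004 g/mol, so wt% Fe = 132.353/492.004 × 100 = 26.90%.
M((Mg₀.₆₁Fe₀.₃₉)₅Ca₂Si₈O₂₂(OH)₂) = 873.856 g/mol, so wt% Fe = 108.898/873.856 × 100 = 12.46%.
26.90 − 12.46 = 14.44 pp.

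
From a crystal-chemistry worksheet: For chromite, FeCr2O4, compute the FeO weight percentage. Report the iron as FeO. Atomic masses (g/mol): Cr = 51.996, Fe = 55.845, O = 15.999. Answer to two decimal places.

M(FeCr2O4) = 223.833 g/mol; M(FeO) = 71.844 g/mol.
Moles FeO per formula unit = 1 Fe ÷ 1 = 1.0000.
FeO fraction = (1.0000 × 71.844) / 223.833 = 71.844/223.833 = 0.3210.

32.10 wt%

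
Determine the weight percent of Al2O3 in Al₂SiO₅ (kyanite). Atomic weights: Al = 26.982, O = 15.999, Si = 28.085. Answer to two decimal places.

62.92 wt%

Molar mass of Al₂SiO₅ = 2·26.982 + 1·28.085 + 5·15.999 = 162.044 g/mol.
Each formula unit contains 2 Al, equivalent to 2/2 = 1.0000 mol Al2O3.
M(Al2O3) = 2×26.982 + 3×15.999 = 101.961 g/mol.
Mass of Al2O3 per formula unit = 1.0000 × 101.961 = 101.961 g.
Al2O3 wt% = 101.961 / 162.044 × 100 = 62.92%.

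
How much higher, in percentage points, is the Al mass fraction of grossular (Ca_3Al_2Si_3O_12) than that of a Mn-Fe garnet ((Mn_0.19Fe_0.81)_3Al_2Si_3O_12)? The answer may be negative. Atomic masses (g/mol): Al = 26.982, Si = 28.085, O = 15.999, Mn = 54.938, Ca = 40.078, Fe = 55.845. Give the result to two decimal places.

1.13 percentage points

M(Ca_3Al_2Si_3O_12) = 450.441 g/mol, so wt% Al = 53.964/450.441 × 100 = 11.98%.
M((Mn_0.19Fe_0.81)_3Al_2Si_3O_12) = 497.225 g/mol, so wt% Al = 53.964/497.225 × 100 = 10.85%.
11.98 − 10.85 = 1.13 pp.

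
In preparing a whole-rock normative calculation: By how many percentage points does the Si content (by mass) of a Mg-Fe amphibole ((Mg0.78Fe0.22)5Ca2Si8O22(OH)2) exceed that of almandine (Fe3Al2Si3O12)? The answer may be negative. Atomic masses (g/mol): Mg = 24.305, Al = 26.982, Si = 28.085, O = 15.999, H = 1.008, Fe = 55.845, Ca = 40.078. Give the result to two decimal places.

9.60 percentage points

First mineral: 224.680 g Si in 847.047 g formula = 26.53 wt% Si.
Second mineral: 84.255 g Si in 497.742 g formula = 16.93 wt% Si.
26.53% − 16.93% gives a difference of 9.60 percentage points.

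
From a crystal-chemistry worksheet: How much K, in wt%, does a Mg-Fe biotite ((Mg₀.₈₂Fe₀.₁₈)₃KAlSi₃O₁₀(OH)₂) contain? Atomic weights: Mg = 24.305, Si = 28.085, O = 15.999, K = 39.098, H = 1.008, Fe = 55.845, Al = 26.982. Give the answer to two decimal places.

9.00 wt%

Molar mass of (Mg₀.₈₂Fe₀.₁₈)₃KAlSi₃O₁₀(OH)₂: 2.46·24.305 + 0.54·55.845 + 1·39.098 + 1·26.982 + 3·28.085 + 12·15.999 + 2·1.008 = 434.286 g/mol.
Mass of K per formula unit: 1 × 39.098 = 39.098 g.
Weight fraction K = 39.098 / 434.286 = 0.0900.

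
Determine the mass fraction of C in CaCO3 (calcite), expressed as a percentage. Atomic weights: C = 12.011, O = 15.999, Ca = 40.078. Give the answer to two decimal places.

M(CaCO3) = 100.086 g/mol.
C contributes 1 × 12.011 = 12.011 g per mole.
12.011/100.086 = 0.1200 → 12.00%.

12.00 weight percent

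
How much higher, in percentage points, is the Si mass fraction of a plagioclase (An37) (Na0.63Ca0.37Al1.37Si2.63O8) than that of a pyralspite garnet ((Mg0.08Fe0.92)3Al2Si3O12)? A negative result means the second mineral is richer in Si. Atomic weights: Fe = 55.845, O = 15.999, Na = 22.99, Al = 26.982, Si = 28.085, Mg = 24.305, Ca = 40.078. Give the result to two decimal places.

First mineral: 73.864 g Si in 268.133 g formula = 27.55 wt% Si.
Second mineral: 84.255 g Si in 490.172 g formula = 17.19 wt% Si.
27.55% − 17.19% gives a difference of 10.36 percentage points.

10.36 percentage points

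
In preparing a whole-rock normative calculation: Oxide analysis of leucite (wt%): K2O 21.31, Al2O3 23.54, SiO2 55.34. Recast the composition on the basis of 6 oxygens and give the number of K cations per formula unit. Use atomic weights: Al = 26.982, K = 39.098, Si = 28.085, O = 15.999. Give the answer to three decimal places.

0.983 K apfu

21.31 wt% K2O ÷ 94.195 g/mol = 0.22623 mol, giving 0.45246 K and 0.22623 O.
23.54 wt% Al2O3 ÷ 101.961 g/mol = 0.23087 mol, giving 0.46174 Al and 0.69261 O.
55.34 wt% SiO2 ÷ 60.083 g/mol = 0.92106 mol, giving 0.92106 Si and 1.84212 O.
Oxygen sums to 2.76096; scaling by 6/2.76096 = 2.17316 puts the formula on 6 O.
K: 0.45246 × 2.17316 = 0.983 atoms per formula unit.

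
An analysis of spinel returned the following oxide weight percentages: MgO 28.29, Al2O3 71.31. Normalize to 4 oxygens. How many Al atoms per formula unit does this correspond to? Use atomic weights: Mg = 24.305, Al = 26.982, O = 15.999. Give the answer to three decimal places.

1.998 Al apfu

MgO: 28.29/40.304 = 0.70192 mol → 0.70192 mol Mg, 0.70192 mol O.
Al2O3: 71.31/101.961 = 0.69939 mol → 1.39878 mol Al, 2.09817 mol O.
Total oxygen = 2.80009 mol. Normalization factor = 4/2.80009 = 1.42853.
Al per 4 O = 1.39878 × 1.42853 = 1.998.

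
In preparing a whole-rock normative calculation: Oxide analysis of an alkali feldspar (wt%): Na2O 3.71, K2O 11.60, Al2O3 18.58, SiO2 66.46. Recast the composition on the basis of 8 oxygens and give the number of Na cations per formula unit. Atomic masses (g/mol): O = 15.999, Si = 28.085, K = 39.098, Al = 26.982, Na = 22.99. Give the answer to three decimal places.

0.326 Na apfu

Na2O: 3.71/61.979 = 0.05986 mol → 0.11972 mol Na, 0.05986 mol O.
K2O: 11.60/94.195 = 0.12315 mol → 0.24630 mol K, 0.12315 mol O.
Al2O3: 18.58/101.961 = 0.18223 mol → 0.36446 mol Al, 0.54669 mol O.
SiO2: 66.46/60.083 = 1.10614 mol → 1.10614 mol Si, 2.21228 mol O.
Total oxygen = 2.94198 mol. Normalization factor = 8/2.94198 = 2.71926.
Na per 8 O = 0.11972 × 2.71926 = 0.326.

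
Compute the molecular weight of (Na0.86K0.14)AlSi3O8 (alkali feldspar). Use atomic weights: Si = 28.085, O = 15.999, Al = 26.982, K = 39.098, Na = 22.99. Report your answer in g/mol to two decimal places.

Na: 0.86 × 22.99 = 19.7714
K: 0.14 × 39.098 = 5.4737
Al: 1 × 26.982 = 26.9820
Si: 3 × 28.085 = 84.2550
O: 8 × 15.999 = 127.9920
Summing the contributions gives the formula mass.

264.47 g/mol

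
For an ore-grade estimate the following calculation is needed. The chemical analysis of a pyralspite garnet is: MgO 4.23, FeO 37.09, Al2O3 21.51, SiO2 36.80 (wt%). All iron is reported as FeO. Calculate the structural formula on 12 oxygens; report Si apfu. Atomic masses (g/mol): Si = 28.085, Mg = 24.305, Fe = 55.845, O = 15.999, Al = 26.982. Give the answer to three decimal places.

MgO (M=40.304): mol = 0.10495; Mg = 0.10495, O = 0.10495.
FeO (M=71.844): mol = 0.51626; Fe = 0.51626, O = 0.51626.
Al2O3 (M=101.961): mol = 0.21096; Al = 0.42192, O = 0.63288.
SiO2 (M=60.083): mol = 0.61249; Si = 0.61249, O = 1.22498.
ΣO = 2.47907; factor = 12/ΣO = 4.84052.
Si apfu = 0.61249 × 4.84052 = 2.965.

2.965 Si apfu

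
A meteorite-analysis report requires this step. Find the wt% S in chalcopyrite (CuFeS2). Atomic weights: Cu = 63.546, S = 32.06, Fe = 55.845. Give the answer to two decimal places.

34.94 mass %

M(CuFeS2) = 183.511 g/mol.
S contributes 2 × 32.06 = 64.120 g per mole.
64.120/183.511 = 0.3494 → 34.94%.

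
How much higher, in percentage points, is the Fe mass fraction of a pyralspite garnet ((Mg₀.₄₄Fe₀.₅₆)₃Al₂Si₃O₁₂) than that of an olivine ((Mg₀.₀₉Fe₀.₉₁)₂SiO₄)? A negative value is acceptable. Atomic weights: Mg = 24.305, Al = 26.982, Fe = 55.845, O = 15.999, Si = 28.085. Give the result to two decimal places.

M((Mg₀.₄₄Fe₀.₅₆)₃Al₂Si₃O₁₂) = 456.109 g/mol, so wt% Fe = 93.820/456.109 × 100 = 20.57%.
M((Mg₀.₀₉Fe₀.₉₁)₂SiO₄) = 198.094 g/mol, so wt% Fe = 101.638/198.094 × 100 = 51.31%.
20.57 − 51.31 = -30.74 pp.

-30.74 percentage points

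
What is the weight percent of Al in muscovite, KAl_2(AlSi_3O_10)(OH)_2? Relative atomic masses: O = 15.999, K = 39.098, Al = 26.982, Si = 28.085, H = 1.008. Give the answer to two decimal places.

Formula mass = 1×39.098 + 3×26.982 + 3×28.085 + 12×15.999 + 2×1.008 = 398.303 g/mol, of which 80.946 g is Al.
So Al makes up 80.946/398.303 = 0.2032 of the mass, i.e. 20.32%.

20.32 weight percent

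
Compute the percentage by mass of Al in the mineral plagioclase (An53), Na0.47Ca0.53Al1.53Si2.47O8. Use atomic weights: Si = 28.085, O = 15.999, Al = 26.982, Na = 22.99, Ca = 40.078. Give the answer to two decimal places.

M(Na0.47Ca0.53Al1.53Si2.47O8) = 270.691 g/mol.
Al contributes 1.53 × 26.982 = 41.282 g per mole.
41.282/270.691 = 0.1525 → 15.25%.

15.25 wt%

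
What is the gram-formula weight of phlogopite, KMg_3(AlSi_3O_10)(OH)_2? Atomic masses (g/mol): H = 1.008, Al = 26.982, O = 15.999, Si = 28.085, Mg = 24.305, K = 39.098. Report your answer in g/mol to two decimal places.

417.25 g/mol

K: 1 × 39.098 = 39.0980
Mg: 3 × 24.305 = 72.9150
Al: 1 × 26.982 = 26.9820
Si: 3 × 28.085 = 84.2550
O: 12 × 15.999 = 191.9880
H: 2 × 1.008 = 2.0160
Summing the contributions gives the formula mass.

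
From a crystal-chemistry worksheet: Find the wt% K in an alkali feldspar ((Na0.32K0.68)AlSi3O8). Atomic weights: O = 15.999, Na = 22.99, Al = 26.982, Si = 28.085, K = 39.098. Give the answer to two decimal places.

9.73 weight percent

Molar mass of (Na0.32K0.68)AlSi3O8: 0.32×22.99 + 0.68×39.098 + 1×26.982 + 3×28.085 + 8×15.999 = 273.172 g/mol.
Mass of K per formula unit: 0.68 × 39.098 = 26.587 g.
Weight fraction K = 26.587 / 273.172 = 0.0973.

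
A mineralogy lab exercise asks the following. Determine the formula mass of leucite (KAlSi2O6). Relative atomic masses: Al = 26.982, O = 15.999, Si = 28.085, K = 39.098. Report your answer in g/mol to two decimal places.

M = 1(39.098) + 1(26.982) + 2(28.085) + 6(15.999)

218.24 g/mol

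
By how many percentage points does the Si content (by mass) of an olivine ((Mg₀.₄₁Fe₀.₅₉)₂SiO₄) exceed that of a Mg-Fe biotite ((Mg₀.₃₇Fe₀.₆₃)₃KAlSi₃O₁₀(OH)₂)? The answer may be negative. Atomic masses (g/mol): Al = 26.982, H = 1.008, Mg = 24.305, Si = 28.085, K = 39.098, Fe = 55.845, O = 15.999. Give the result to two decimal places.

Si in (Mg₀.₄₁Fe₀.₅₉)₂SiO₄: molar mass 177.908 g/mol; 1×28.085 = 28.085 g → 15.79 wt%.
Si in (Mg₀.₃₇Fe₀.₆₃)₃KAlSi₃O₁₀(OH)₂: molar mass 476.865 g/mol; 3×28.085 = 84.255 g → 17.67 wt%.
Difference = 15.79 − 17.67 = -1.88 percentage points.

-1.88 percentage points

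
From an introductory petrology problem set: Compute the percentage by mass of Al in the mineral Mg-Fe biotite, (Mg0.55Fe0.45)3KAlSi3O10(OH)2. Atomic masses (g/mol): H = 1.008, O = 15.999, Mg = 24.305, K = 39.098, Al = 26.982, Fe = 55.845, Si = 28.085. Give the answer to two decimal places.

Formula mass = 1.65*24.305 + 1.35*55.845 + 1*39.098 + 1*26.982 + 3*28.085 + 12*15.999 + 2*1.008 = 459.833 g/mol, of which 26.982 g is Al.
So Al makes up 26.982/459.833 = 0.0587 of the mass, i.e. 5.87%.

5.87 wt%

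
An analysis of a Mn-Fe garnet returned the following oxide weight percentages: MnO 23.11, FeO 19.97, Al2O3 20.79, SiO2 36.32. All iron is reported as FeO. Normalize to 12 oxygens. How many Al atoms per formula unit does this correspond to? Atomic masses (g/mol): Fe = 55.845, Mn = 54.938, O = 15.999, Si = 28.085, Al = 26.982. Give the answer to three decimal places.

2.018 Al apfu

23.11 wt% MnO ÷ 70.937 g/mol = 0.32578 mol, giving 0.32578 Mn and 0.32578 O.
19.97 wt% FeO ÷ 71.844 g/mol = 0.27796 mol, giving 0.27796 Fe and 0.27796 O.
20.79 wt% Al2O3 ÷ 101.961 g/mol = 0.20390 mol, giving 0.40780 Al and 0.61170 O.
36.32 wt% SiO2 ÷ 60.083 g/mol = 0.60450 mol, giving 0.60450 Si and 1.20900 O.
Oxygen sums to 2.42444; scaling by 12/2.42444 = 4.94960 puts the formula on 12 O.
Al: 0.40780 × 4.94960 = 2.018 atoms per formula unit.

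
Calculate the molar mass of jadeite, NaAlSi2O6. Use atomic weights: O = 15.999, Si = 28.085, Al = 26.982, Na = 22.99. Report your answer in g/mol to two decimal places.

202.14 g/mol

Na: 1 × 22.99 = 22.9900
Al: 1 × 26.982 = 26.9820
Si: 2 × 28.085 = 56.1700
O: 6 × 15.999 = 95.9940
Summing the contributions gives the formula mass.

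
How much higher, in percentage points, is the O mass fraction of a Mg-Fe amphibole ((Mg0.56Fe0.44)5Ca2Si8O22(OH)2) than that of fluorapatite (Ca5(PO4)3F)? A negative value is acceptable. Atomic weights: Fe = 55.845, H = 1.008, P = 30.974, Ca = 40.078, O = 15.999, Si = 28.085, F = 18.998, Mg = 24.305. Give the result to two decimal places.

5.48 percentage points

First mineral: 383.976 g O in 881.741 g formula = 43.55 wt% O.
Second mineral: 191.988 g O in 504.298 g formula = 38.07 wt% O.
43.55% − 38.07% gives a difference of 5.48 percentage points.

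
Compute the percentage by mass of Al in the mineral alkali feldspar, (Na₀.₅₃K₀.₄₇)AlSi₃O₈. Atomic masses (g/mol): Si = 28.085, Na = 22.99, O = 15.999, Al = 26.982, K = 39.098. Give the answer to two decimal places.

Formula mass = 0.53·22.99 + 0.47·39.098 + 1·26.982 + 3·28.085 + 8·15.999 = 269.790 g/mol, of which 26.982 g is Al.
So Al makes up 26.982/269.790 = 0.1000 of the mass, i.e. 10.00%.

10.00 weight percent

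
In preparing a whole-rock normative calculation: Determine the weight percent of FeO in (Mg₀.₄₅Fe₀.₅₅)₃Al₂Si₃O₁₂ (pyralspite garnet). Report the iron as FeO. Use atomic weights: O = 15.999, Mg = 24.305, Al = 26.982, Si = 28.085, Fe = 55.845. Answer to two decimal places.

26.04 wt%

M((Mg₀.₄₅Fe₀.₅₅)₃Al₂Si₃O₁₂) = 455.163 g/mol; M(FeO) = 71.844 g/mol.
Moles FeO per formula unit = 1.65 Fe ÷ 1 = 1.6500.
FeO fraction = (1.6500 × 71.844) / 455.163 = 118.543/455.163 = 0.2604.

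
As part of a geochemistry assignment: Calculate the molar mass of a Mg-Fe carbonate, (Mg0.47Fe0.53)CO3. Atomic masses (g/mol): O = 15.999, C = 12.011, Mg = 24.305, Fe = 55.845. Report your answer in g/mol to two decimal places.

101.03 g/mol

M = 0.47(24.305) + 0.53(55.845) + 1(12.011) + 3(15.999)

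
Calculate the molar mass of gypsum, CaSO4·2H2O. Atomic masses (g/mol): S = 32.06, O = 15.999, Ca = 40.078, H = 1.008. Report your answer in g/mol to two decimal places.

172.16 g/mol

M = 1(40.078) + 1(32.06) + 6(15.999) + 4(1.008)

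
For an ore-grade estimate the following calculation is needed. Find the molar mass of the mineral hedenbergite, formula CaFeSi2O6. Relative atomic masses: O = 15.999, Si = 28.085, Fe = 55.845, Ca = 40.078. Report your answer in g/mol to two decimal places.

248.09 g/mol

The formula mass is the sum 1·40.078 + 1·55.845 + 2·28.085 + 6·15.999.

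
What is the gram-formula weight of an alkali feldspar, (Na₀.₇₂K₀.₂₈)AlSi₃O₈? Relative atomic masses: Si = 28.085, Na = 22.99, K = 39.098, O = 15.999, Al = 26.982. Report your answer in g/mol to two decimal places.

M = 0.72(22.99) + 0.28(39.098) + 1(26.982) + 3(28.085) + 8(15.999)

266.73 g/mol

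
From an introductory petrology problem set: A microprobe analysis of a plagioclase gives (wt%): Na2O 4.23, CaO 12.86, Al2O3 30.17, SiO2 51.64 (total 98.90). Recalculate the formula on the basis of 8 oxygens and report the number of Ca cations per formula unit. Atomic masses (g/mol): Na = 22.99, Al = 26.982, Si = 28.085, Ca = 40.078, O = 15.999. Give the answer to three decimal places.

4.23 wt% Na2O ÷ 61.979 g/mol = 0.06825 mol, giving 0.13650 Na and 0.06825 O.
12.86 wt% CaO ÷ 56.077 g/mol = 0.22933 mol, giving 0.22933 Ca and 0.22933 O.
30.17 wt% Al2O3 ÷ 101.961 g/mol = 0.29590 mol, giving 0.59180 Al and 0.88770 O.
51.64 wt% SiO2 ÷ 60.083 g/mol = 0.85948 mol, giving 0.85948 Si and 1.71896 O.
Oxygen sums to 2.90424; scaling by 8/2.90424 = 2.75459 puts the formula on 8 O.
Ca: 0.22933 × 2.75459 = 0.632 atoms per formula unit.

0.632 Ca apfu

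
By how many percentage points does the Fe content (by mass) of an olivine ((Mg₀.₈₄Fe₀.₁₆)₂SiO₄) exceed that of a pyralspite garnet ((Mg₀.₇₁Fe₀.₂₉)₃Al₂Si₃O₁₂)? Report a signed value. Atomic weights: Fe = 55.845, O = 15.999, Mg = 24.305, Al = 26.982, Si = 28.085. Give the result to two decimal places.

First mineral: 17.870 g Fe in 150.784 g formula = 11.85 wt% Fe.
Second mineral: 48.585 g Fe in 430.562 g formula = 11.28 wt% Fe.
11.85% − 11.28% gives a difference of 0.57 percentage points.

0.57 percentage points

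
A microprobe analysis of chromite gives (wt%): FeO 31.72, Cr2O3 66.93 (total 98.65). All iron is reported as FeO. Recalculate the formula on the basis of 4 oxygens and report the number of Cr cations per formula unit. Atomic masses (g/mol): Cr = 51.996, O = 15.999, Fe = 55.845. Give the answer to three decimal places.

1.999 Cr apfu

FeO: 31.72/71.844 = 0.44151 mol → 0.44151 mol Fe, 0.44151 mol O.
Cr2O3: 66.93/151.989 = 0.44036 mol → 0.88072 mol Cr, 1.32108 mol O.
Total oxygen = 1.76259 mol. Normalization factor = 4/1.76259 = 2.26939.
Cr per 4 O = 0.88072 × 2.26939 = 1.999.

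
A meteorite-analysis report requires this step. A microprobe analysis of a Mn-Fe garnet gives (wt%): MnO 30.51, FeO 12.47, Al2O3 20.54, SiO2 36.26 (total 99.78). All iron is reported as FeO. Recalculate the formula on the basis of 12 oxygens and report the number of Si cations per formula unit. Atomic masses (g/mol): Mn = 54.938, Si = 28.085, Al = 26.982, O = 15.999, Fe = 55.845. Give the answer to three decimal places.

2.999 Si apfu

30.51 wt% MnO ÷ 70.937 g/mol = 0.43010 mol, giving 0.43010 Mn and 0.43010 O.
12.47 wt% FeO ÷ 71.844 g/mol = 0.17357 mol, giving 0.17357 Fe and 0.17357 O.
20.54 wt% Al2O3 ÷ 101.961 g/mol = 0.20145 mol, giving 0.40290 Al and 0.60435 O.
36.26 wt% SiO2 ÷ 60.083 g/mol = 0.60350 mol, giving 0.60350 Si and 1.20700 O.
Oxygen sums to 2.41502; scaling by 12/2.41502 = 4.96890 puts the formula on 12 O.
Si: 0.60350 × 4.96890 = 2.999 atoms per formula unit.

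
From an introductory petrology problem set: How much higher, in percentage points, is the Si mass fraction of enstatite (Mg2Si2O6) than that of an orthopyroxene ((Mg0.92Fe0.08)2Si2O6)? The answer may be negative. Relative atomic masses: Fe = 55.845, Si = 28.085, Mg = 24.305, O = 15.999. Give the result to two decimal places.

Si in Mg2Si2O6: molar mass 200.774 g/mol; 2×28.085 = 56.170 g → 27.98 wt%.
Si in (Mg0.92Fe0.08)2Si2O6: molar mass 205.820 g/mol; 2×28.085 = 56.170 g → 27.29 wt%.
Difference = 27.98 − 27.29 = 0.69 percentage points.

0.69 percentage points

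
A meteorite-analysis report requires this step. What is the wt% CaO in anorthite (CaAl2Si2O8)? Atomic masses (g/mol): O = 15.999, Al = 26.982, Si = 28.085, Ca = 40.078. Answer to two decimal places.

M(CaAl2Si2O8) = 278.204 g/mol; M(CaO) = 56.077 g/mol.
Moles CaO per formula unit = 1 Ca ÷ 1 = 1.0000.
CaO fraction = (1.0000 × 56.077) / 278.204 = 56.077/278.204 = 0.2016.

20.16 wt%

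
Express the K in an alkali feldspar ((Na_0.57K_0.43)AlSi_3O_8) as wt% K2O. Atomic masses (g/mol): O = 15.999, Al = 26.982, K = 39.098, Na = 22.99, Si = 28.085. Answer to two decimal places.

Formula mass = 269.145 g/mol.
0.43 K → 0.2150 mol K2O per formula unit; M(K2O) = 94.195, so K2O mass = 20.252 g.
20.252/269.145 × 100 = 7.52 wt%.

7.52 wt%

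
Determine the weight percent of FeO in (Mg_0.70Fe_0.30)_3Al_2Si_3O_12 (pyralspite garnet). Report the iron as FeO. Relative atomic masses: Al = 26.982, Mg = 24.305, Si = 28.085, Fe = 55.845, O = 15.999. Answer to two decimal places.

M((Mg_0.70Fe_0.30)_3Al_2Si_3O_12) = 431.508 g/mol; M(FeO) = 71.844 g/mol.
Moles FeO per formula unit = 0.90 Fe ÷ 1 = 0.9000.
FeO fraction = (0.9000 × 71.844) / 431.508 = 64.660/431.508 = 0.1498.

14.98 wt%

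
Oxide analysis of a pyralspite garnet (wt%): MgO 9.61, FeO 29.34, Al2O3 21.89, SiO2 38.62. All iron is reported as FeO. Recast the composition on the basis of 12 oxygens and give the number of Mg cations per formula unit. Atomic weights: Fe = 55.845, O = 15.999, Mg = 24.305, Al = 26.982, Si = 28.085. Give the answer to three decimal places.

1.111 Mg apfu

MgO (M=40.304): mol = 0.23844; Mg = 0.23844, O = 0.23844.
FeO (M=71.844): mol = 0.40838; Fe = 0.40838, O = 0.40838.
Al2O3 (M=101.961): mol = 0.21469; Al = 0.42938, O = 0.64407.
SiO2 (M=60.083): mol = 0.64278; Si = 0.64278, O = 1.28556.
ΣO = 2.57645; factor = 12/ΣO = 4.65757.
Mg apfu = 0.23844 × 4.65757 = 1.111.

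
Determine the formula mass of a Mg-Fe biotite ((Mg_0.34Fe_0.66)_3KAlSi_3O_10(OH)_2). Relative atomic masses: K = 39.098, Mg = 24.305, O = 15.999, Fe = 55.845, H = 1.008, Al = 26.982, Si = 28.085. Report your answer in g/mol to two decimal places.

The formula mass is the sum 1.02·24.305 + 1.98·55.845 + 1·39.098 + 1·26.982 + 3·28.085 + 12·15.999 + 2·1.008.

479.70 g/mol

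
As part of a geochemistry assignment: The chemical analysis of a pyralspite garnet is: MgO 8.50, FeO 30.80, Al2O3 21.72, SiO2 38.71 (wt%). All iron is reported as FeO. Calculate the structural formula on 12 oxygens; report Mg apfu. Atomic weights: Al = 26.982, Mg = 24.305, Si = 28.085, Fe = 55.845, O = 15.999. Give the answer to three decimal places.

MgO: 8.50/40.304 = 0.21090 mol → 0.21090 mol Mg, 0.21090 mol O.
FeO: 30.80/71.844 = 0.42871 mol → 0.42871 mol Fe, 0.42871 mol O.
Al2O3: 21.72/101.961 = 0.21302 mol → 0.42604 mol Al, 0.63906 mol O.
SiO2: 38.71/60.083 = 0.64428 mol → 0.64428 mol Si, 1.28856 mol O.
Total oxygen = 2.56723 mol. Normalization factor = 12/2.56723 = 4.67430.
Mg per 12 O = 0.21090 × 4.67430 = 0.986.

0.986 Mg apfu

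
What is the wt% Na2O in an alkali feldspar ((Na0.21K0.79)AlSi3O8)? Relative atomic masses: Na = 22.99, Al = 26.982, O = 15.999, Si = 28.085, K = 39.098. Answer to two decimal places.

Molar mass of (Na0.21K0.79)AlSi3O8 = 0.21*22.99 + 0.79*39.098 + 1*26.982 + 3*28.085 + 8*15.999 = 274.944 g/mol.
Each formula unit contains 0.21 Na, equivalent to 0.21/2 = 0.1050 mol Na2O.
M(Na2O) = 2×22.99 + 1×15.999 = 61.979 g/mol.
Mass of Na2O per formula unit = 0.1050 × 61.979 = 6.508 g.
Na2O wt% = 6.508 / 274.944 × 100 = 2.37%.

2.37 wt%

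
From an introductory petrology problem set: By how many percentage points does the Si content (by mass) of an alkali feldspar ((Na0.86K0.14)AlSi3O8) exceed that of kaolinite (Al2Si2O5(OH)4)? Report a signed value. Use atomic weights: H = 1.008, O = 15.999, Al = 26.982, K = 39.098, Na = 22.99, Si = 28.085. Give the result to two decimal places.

First mineral: 84.255 g Si in 264.474 g formula = 31.86 wt% Si.
Second mineral: 56.170 g Si in 258.157 g formula = 21.76 wt% Si.
31.86% − 21.76% gives a difference of 10.10 percentage points.

10.10 percentage points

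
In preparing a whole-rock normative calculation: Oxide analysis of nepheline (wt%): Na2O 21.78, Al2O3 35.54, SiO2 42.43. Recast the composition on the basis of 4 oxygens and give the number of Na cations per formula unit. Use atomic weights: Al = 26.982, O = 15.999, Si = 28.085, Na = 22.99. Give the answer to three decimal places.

21.78 wt% Na2O ÷ 61.979 g/mol = 0.35141 mol, giving 0.70282 Na and 0.35141 O.
35.54 wt% Al2O3 ÷ 101.961 g/mol = 0.34856 mol, giving 0.69712 Al and 1.04568 O.
42.43 wt% SiO2 ÷ 60.083 g/mol = 0.70619 mol, giving 0.70619 Si and 1.41238 O.
Oxygen sums to 2.80947; scaling by 4/2.80947 = 1.42376 puts the formula on 4 O.
Na: 0.70282 × 1.42376 = 1.001 atoms per formula unit.

1.001 Na apfu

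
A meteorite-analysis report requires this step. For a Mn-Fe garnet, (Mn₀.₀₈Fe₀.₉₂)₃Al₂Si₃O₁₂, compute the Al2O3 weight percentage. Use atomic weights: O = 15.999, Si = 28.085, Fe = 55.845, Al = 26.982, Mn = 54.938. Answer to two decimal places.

20.49 wt%

Formula mass = 497.524 g/mol.
2 Al → 1.0000 mol Al2O3 per formula unit; M(Al2O3) = 101.961, so Al2O3 mass = 101.961 g.
101.961/497.524 × 100 = 20.49 wt%.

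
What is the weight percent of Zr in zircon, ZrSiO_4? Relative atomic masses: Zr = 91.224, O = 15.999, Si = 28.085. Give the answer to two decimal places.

49.77 weight percent

M(ZrSiO_4) = 183.305 g/mol.
Zr contributes 1 × 91.224 = 91.224 g per mole.
91.224/183.305 = 0.4977 → 49.77%.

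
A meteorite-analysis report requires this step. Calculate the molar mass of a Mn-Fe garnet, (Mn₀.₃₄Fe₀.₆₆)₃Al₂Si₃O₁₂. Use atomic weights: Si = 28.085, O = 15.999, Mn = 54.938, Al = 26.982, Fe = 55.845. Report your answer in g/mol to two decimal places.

496.82 g/mol

Mn: 1.02 × 54.938 = 56.0368
Fe: 1.98 × 55.845 = 110.5731
Al: 2 × 26.982 = 53.9640
Si: 3 × 28.085 = 84.2550
O: 12 × 15.999 = 191.9880
Summing the contributions gives the formula mass.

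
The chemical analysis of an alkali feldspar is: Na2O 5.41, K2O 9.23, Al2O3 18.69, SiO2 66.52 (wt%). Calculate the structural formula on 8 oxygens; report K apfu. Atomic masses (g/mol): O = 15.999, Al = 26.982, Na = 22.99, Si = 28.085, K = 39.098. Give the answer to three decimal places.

5.41 wt% Na2O ÷ 61.979 g/mol = 0.08729 mol, giving 0.17458 Na and 0.08729 O.
9.23 wt% K2O ÷ 94.195 g/mol = 0.09799 mol, giving 0.19598 K and 0.09799 O.
18.69 wt% Al2O3 ÷ 101.961 g/mol = 0.18331 mol, giving 0.36662 Al and 0.54993 O.
66.52 wt% SiO2 ÷ 60.083 g/mol = 1.10714 mol, giving 1.10714 Si and 2.21428 O.
Oxygen sums to 2.94949; scaling by 8/2.94949 = 2.71233 puts the formula on 8 O.
K: 0.19598 × 2.71233 = 0.532 atoms per formula unit.

0.532 K apfu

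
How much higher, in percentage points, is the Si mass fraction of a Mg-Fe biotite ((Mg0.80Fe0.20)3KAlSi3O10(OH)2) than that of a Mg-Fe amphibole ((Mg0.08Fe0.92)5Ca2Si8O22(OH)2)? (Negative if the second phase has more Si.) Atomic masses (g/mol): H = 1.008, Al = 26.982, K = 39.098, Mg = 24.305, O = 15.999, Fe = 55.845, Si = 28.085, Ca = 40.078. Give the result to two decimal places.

-4.15 percentage points

First mineral: 84.255 g Si in 436.178 g formula = 19.32 wt% Si.
Second mineral: 224.680 g Si in 957.437 g formula = 23.47 wt% Si.
19.32% − 23.47% gives a difference of -4.15 percentage points.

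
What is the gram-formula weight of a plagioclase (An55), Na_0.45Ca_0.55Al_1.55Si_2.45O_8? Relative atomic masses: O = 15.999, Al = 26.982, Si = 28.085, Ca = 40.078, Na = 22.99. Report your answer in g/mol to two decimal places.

M = 0.45(22.99) + 0.55(40.078) + 1.55(26.982) + 2.45(28.085) + 8(15.999)

271.01 g/mol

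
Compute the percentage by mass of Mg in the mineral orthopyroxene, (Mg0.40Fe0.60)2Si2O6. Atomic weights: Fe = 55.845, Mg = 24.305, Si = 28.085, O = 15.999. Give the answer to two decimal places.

Molar mass of (Mg0.40Fe0.60)2Si2O6: 0.80*24.305 + 1.20*55.845 + 2*28.085 + 6*15.999 = 238.622 g/mol.
Mass of Mg per formula unit: 0.80 × 24.305 = 19.444 g.
Weight fraction Mg = 19.444 / 238.622 = 0.0815.

8.15 mass %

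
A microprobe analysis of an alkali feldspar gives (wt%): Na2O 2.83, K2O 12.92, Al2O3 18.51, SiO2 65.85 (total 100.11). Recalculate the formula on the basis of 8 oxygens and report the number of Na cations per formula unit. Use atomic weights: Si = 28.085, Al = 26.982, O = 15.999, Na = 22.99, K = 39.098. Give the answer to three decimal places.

Na2O: 2.83/61.979 = 0.04566 mol → 0.09132 mol Na, 0.04566 mol O.
K2O: 12.92/94.195 = 0.13716 mol → 0.27432 mol K, 0.13716 mol O.
Al2O3: 18.51/101.961 = 0.18154 mol → 0.36308 mol Al, 0.54462 mol O.
SiO2: 65.85/60.083 = 1.09598 mol → 1.09598 mol Si, 2.19196 mol O.
Total oxygen = 2.91940 mol. Normalization factor = 8/2.91940 = 2.74029.
Na per 8 O = 0.09132 × 2.74029 = 0.250.

0.250 Na apfu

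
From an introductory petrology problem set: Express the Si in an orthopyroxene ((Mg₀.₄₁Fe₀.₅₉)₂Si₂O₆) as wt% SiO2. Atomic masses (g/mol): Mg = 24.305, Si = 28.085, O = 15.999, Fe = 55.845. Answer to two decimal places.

50.49 wt%

M((Mg₀.₄₁Fe₀.₅₉)₂Si₂O₆) = 237.991 g/mol; M(SiO2) = 60.083 g/mol.
Moles SiO2 per formula unit = 2 Si ÷ 1 = 2.0000.
SiO2 fraction = (2.0000 × 60.083) / 237.991 = 120.166/237.991 = 0.5049.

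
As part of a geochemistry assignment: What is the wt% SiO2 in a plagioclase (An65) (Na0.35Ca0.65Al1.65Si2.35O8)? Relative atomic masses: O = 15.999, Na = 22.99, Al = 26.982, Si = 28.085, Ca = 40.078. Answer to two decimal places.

51.79 wt%

Formula mass = 272.609 g/mol.
2.35 Si → 2.3500 mol SiO2 per formula unit; M(SiO2) = 60.083, so SiO2 mass = 141.195 g.
141.195/272.609 × 100 = 51.79 wt%.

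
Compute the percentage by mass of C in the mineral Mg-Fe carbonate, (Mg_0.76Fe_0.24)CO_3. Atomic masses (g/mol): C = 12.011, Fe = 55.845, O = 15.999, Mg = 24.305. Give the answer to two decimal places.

M((Mg_0.76Fe_0.24)CO_3) = 91.883 g/mol.
C contributes 1 × 12.011 = 12.011 g per mole.
12.011/91.883 = 0.1307 → 13.07%.

13.07 mass %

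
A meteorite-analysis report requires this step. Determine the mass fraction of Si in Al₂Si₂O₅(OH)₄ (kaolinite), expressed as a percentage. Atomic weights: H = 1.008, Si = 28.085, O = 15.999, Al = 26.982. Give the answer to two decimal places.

Molar mass of Al₂Si₂O₅(OH)₄: 2·26.982 + 2·28.085 + 9·15.999 + 4·1.008 = 258.157 g/mol.
Mass of Si per formula unit: 2 × 28.085 = 56.170 g.
Weight fraction Si = 56.170 / 258.157 = 0.2176.

21.76 weight percent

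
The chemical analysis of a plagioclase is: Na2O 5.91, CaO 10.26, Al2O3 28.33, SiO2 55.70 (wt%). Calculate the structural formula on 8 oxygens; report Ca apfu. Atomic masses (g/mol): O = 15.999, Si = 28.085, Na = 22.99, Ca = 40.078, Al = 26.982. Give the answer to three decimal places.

Na2O: 5.91/61.979 = 0.09535 mol → 0.19070 mol Na, 0.09535 mol O.
CaO: 10.26/56.077 = 0.18296 mol → 0.18296 mol Ca, 0.18296 mol O.
Al2O3: 28.33/101.961 = 0.27785 mol → 0.55570 mol Al, 0.83355 mol O.
SiO2: 55.70/60.083 = 0.92705 mol → 0.92705 mol Si, 1.85410 mol O.
Total oxygen = 2.96596 mol. Normalization factor = 8/2.96596 = 2.69727.
Ca per 8 O = 0.18296 × 2.69727 = 0.493.

0.493 Ca apfu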